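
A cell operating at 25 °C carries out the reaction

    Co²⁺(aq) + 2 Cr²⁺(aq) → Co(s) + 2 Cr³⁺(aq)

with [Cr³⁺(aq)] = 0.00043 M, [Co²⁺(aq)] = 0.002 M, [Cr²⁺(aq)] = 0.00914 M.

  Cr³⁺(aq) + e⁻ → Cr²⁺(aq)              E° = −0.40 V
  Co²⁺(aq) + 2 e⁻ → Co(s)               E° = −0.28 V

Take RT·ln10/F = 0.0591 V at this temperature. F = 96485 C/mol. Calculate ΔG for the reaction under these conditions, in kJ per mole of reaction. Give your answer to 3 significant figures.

−22.9 kJ/mol

The standard cell potential is −0.28 − (−0.40) = +0.12 V, with n = 2 electrons in the balanced equation.
Q = [Cr³⁺(aq)]^2 / ([Co²⁺(aq)]·[Cr²⁺(aq)]^2) = 1.11, so log Q = 0.044 and E = +0.12 − (0.0591/2)(0.044) = +0.1187 V.
Then ΔG = −nFE = −2 × 96485 × +0.1187 J/mol = −22.9 kJ/mol.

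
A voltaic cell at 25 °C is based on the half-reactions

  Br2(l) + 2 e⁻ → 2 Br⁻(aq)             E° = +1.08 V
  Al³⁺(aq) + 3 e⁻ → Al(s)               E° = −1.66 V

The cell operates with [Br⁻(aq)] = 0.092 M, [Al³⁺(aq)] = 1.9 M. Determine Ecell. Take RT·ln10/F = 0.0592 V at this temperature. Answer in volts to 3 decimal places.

+2.796 V

The Br₂/Br⁻ couple has the more positive E°, so it is the cathode; Al³⁺/Al is the anode.
E°cell = +1.08 − (−1.66) = +2.74 V, with n = 6 electrons transferred.
Balancing gives 3 Br2(l) + 2 Al(s) → 6 Br⁻(aq) + 2 Al³⁺(aq); hence Q = [Br⁻(aq)]^6·[Al³⁺(aq)]^2 = 2.19×10^−6 (log Q = −5.660).
By the Nernst equation, E = +2.74 − (0.0592/6)·(−5.660) = +2.796 V.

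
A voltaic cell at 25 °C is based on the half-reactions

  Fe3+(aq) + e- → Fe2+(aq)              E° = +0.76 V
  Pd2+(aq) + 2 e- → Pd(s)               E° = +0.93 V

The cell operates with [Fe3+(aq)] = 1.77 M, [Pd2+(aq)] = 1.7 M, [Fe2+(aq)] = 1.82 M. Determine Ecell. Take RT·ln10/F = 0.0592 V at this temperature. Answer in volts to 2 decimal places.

Since E°(Pd²⁺/Pd) > E°(Fe³⁺/Fe²⁺), Pd²⁺/Pd serves as the cathode.
E°cell = +0.93 − (+0.76) = +0.17 V, with n = 2 electrons transferred.
The balanced reaction is Pd2+(aq) + 2 Fe2+(aq) → Pd(s) + 2 Fe3+(aq), so Q = [Fe3+(aq)]^2 / ([Pd2+(aq)]·[Fe2+(aq)]^2) = 0.556 and log Q = −0.255.
Applying E = E° − (RT ln10/nF)·log Q gives +0.17 − (0.0592/2)(−0.255) = +0.18 V.

+0.18 V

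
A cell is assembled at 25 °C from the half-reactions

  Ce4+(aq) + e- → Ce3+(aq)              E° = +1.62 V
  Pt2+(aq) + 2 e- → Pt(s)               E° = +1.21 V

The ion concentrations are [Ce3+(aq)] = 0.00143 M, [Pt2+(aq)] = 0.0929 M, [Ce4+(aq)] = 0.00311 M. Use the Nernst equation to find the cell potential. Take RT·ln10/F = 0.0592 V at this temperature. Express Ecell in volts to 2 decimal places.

Ce⁴⁺/Ce³⁺ is reduced (cathode, E° = +1.62 V) and Pt²⁺/Pt is oxidized (anode).
E°cell = E°cat − E°an = +1.62 − (+1.21) = +0.41 V; n = 2.
Balancing gives 2 Ce4+(aq) + Pt(s) → 2 Ce3+(aq) + Pt2+(aq); hence Q = ([Ce3+(aq)]^2·[Pt2+(aq)]) / [Ce4+(aq)]^2 = 0.0196 (log Q = −1.707).
By the Nernst equation, E = +0.41 − (0.0592/2)·(−1.707) = +0.46 V.

+0.46 V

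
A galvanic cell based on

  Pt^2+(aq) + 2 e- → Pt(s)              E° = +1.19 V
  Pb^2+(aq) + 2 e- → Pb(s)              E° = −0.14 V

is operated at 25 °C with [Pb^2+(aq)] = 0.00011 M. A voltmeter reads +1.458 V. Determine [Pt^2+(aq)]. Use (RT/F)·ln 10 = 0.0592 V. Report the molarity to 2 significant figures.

The Pt²⁺/Pt couple has the larger reduction potential, so it is the cathode: E°cell = +1.19 − (−0.14) = +1.33 V and n = 2.
Rearranging E = E° − (0.0592/n)·log Q gives log Q = 2(+1.33 − (+1.458))/0.0592 = −4.324.
Balancing electrons gives Pt^2+(aq) + Pb(s) → Pt(s) + Pb^2+(aq); thus Q = [Pb^2+(aq)] / [Pt^2+(aq)].
Solving for the unknown gives log [Pt^2+(aq)] = 0.365, so [Pt^2+(aq)] ≈ 2.3 M.

2.3 M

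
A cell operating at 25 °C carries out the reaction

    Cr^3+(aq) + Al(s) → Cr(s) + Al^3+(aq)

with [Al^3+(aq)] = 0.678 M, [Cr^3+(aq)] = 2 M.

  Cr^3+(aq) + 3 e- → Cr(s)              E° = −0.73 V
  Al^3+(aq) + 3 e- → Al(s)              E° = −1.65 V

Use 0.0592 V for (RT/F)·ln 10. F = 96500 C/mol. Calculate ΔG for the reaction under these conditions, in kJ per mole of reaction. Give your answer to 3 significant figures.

−269 kJ/mol

The standard cell potential is −0.73 − (−1.65) = +0.92 V, with n = 3 electrons in the balanced equation.
Q = [Al^3+(aq)] / [Cr^3+(aq)] = 0.339, so log Q = −0.470 and E = +0.92 − (0.0592/3)(−0.470) = +0.9293 V.
Finally ΔG = −nFE = −(3)(96500 C/mol)(+0.9293 V) = −269 kJ/mol.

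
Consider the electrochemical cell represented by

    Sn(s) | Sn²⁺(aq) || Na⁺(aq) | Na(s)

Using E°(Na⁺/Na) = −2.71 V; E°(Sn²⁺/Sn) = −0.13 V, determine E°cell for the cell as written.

By convention the left-hand electrode in cell notation is the anode (oxidation) and the right-hand electrode is the cathode (reduction).
E°cell = E°(right) − E°(left) = −2.71 − (−0.13) = −2.58 V.
The negative sign shows that, as written, the cell would require an external voltage to drive the reaction.

−2.58 V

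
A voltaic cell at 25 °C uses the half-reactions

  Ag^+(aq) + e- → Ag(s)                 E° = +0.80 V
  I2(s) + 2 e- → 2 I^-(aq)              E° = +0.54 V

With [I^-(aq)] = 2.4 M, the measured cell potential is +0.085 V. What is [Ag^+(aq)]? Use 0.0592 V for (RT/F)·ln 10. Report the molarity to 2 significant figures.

0.00046 M

The Ag⁺/Ag couple has the larger reduction potential, so it is the cathode: E°cell = +0.80 − (+0.54) = +0.26 V and n = 2.
From the Nernst equation, log Q = n(E° − E)/0.0592 = 2·(+0.26 − (+0.085))/0.0592 = 5.912.
Balancing electrons gives 2 Ag^+(aq) + 2 I^-(aq) → 2 Ag(s) + I2(s); thus Q = 1 / ([Ag^+(aq)]^2·[I^-(aq)]^2).
Substituting the known concentrations and solving, log [Ag^+(aq)] = −3.336 and [Ag^+(aq)] = 0.00046 M.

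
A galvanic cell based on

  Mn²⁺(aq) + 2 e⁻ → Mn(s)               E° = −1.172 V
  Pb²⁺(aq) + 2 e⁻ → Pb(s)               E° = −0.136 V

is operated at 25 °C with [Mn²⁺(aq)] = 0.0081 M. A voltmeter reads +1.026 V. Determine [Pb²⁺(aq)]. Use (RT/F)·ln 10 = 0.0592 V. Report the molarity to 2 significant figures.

Pb²⁺/Pb is the cathode (higher E°); E°cell = −0.136 − (−1.172) = +1.036 V with n = 2.
Since E = E° − (0.0592/n)·log Q, log Q = n(E° − E)/0.0592 = 0.338.
Balancing electrons gives Pb²⁺(aq) + Mn(s) → Pb(s) + Mn²⁺(aq); thus Q = [Mn²⁺(aq)] / [Pb²⁺(aq)].
Solving for the unknown gives log [Pb²⁺(aq)] = −2.430, so [Pb²⁺(aq)] ≈ 0.0037 M.

0.0037 M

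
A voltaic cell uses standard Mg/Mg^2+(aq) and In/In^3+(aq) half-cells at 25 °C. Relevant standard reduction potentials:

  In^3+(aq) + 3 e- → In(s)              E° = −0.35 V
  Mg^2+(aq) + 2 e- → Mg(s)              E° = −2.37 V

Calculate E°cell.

+2.02 V

Of the two couples in this cell, the one with the more positive reduction potential is reduced at the cathode: here that is In³⁺/In (−0.35 V); Mg²⁺/Mg (−2.37 V) is the anode.
E°cell = E°(cathode) − E°(anode) = −0.35 − (−2.37) = +2.02 V.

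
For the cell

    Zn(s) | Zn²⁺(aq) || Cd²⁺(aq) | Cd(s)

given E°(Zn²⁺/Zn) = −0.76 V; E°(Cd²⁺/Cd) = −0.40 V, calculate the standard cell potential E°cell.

By convention the left-hand electrode in cell notation is the anode (oxidation) and the right-hand electrode is the cathode (reduction).
E°cell = E°(right) − E°(left) = −0.40 − (−0.76) = +0.36 V.

+0.36 V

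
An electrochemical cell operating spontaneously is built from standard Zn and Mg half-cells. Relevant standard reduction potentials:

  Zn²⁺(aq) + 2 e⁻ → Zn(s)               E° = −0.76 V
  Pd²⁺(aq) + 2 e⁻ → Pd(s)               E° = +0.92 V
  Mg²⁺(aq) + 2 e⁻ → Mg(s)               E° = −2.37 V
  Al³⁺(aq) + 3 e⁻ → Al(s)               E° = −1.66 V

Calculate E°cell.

Of the two couples in this cell, the one with the more positive reduction potential is reduced at the cathode: here that is Zn²⁺/Zn (−0.76 V); Mg²⁺/Mg (−2.37 V) is the anode.
E°cell = E°(cathode) − E°(anode) = −0.76 − (−2.37) = +1.61 V.

+1.61 V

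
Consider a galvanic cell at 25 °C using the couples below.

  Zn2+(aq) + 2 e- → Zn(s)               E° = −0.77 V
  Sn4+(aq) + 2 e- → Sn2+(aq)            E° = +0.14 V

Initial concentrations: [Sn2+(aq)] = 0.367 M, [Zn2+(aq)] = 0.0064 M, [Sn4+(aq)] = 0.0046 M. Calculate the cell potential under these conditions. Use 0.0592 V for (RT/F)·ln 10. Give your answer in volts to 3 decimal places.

Since E°(Sn⁴⁺/Sn²⁺) > E°(Zn²⁺/Zn), Sn⁴⁺/Sn²⁺ serves as the cathode.
E°cell = +0.14 − (−0.77) = +0.91 V, with n = 2 electrons transferred.
Balancing gives Sn4+(aq) + Zn(s) → Sn2+(aq) + Zn2+(aq); hence Q = ([Sn2+(aq)]·[Zn2+(aq)]) / [Sn4+(aq)] = 0.511 (log Q = −0.292).
Applying E = E° − (RT ln10/nF)·log Q gives +0.91 − (0.0592/2)(−0.292) = +0.919 V.

+0.919 V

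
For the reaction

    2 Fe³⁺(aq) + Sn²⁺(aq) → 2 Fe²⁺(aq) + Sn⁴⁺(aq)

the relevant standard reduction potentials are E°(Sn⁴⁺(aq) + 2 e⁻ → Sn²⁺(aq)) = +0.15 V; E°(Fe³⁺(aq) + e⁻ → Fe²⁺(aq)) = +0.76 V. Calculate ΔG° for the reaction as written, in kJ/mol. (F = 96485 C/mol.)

−118 kJ/mol

In the reaction as written Fe³⁺(aq) is reduced, so the Fe³⁺/Fe²⁺ couple is the cathode and Sn⁴⁺/Sn²⁺ is the anode.
E°cell = +0.76 − (+0.15) = +0.61 V; balancing electrons gives n = 2.
ΔG° = −nFE°cell = −(2)(96485)(+0.61) J/mol = −118 kJ/mol.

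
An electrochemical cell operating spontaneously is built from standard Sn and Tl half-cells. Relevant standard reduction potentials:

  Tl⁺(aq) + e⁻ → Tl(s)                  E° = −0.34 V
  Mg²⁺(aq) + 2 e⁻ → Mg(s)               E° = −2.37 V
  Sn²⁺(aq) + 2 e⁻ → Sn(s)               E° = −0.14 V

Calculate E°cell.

The Sn²⁺/Sn couple has the higher E°, so Sn ion is reduced (cathode) and Tl is oxidized (anode).
E°cell = E°(cathode) − E°(anode) = −0.14 − (−0.34) = +0.20 V.

+0.20 V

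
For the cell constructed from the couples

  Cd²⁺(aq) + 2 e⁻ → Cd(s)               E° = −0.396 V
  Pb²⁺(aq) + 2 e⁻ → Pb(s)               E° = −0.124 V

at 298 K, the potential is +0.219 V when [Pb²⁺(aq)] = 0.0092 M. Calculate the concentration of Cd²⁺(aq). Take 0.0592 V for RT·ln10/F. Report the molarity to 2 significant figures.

0.57 M

With Pb²⁺/Pb at the cathode and Cd²⁺/Cd at the anode, E°cell = −0.124 − (−0.396) = +0.272 V (n = 2).
Rearranging E = E° − (0.0592/n)·log Q gives log Q = 2(+0.272 − (+0.219))/0.0592 = 1.791.
Balancing electrons gives Pb²⁺(aq) + Cd(s) → Pb(s) + Cd²⁺(aq); thus Q = [Cd²⁺(aq)] / [Pb²⁺(aq)].
Substituting the known concentrations and solving, log [Cd²⁺(aq)] = −0.245 and [Cd²⁺(aq)] = 0.57 M.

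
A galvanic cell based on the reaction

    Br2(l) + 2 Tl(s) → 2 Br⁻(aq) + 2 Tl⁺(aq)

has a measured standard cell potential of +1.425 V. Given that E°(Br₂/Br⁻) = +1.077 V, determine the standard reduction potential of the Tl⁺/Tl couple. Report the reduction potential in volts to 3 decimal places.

In the reaction as written the Br₂/Br⁻ couple is reduced (cathode) and Tl⁺/Tl is oxidized (anode), so E°cell = E°(Br₂/Br⁻) − E°(Tl⁺/Tl).
E°(Tl⁺/Tl) = E°(cathode) − E°cell = +1.077 − (+1.425) = −0.348 V.

−0.348 V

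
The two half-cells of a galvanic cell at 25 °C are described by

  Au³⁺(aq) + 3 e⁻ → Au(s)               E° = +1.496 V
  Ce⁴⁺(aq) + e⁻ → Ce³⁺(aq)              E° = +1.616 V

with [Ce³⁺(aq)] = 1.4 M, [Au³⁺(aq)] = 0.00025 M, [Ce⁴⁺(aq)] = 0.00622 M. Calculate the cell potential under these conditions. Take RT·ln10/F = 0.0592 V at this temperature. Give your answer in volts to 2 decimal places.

+0.05 V

The Ce⁴⁺/Ce³⁺ couple has the more positive E°, so it is the cathode; Au³⁺/Au is the anode.
E°cell = E°cat − E°an = +1.616 − (+1.496) = +0.120 V; n = 3.
For the overall reaction 3 Ce⁴⁺(aq) + Au(s) → 3 Ce³⁺(aq) + Au³⁺(aq), Q = ([Ce³⁺(aq)]^3·[Au³⁺(aq)]) / [Ce⁴⁺(aq)]^3 = 2.85×10^3, giving log Q = 3.455.
E = E° − (0.0592/n)·log Q = +0.120 − (0.0592/3)(3.455) = +0.05 V.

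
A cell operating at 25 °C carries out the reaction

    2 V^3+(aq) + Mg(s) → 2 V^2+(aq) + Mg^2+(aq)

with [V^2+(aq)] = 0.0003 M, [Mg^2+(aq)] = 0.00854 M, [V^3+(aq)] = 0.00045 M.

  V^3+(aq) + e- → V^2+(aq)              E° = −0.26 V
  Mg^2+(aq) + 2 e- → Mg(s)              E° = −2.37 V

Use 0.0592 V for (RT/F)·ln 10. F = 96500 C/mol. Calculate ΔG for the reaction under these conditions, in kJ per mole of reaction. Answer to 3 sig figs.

−421 kJ/mol

E°cell = −0.26 − (−2.37) = +2.11 V; the balanced reaction transfers n = 2 electrons.
Q = ([V^2+(aq)]^2·[Mg^2+(aq)]) / [V^3+(aq)]^2 = 0.0038, so log Q = −2.421 and E = +2.11 − (0.0592/2)(−2.421) = +2.1817 V.
ΔG = −nFE = −(2)(96500)(+2.1817) J/mol = −421 kJ/mol.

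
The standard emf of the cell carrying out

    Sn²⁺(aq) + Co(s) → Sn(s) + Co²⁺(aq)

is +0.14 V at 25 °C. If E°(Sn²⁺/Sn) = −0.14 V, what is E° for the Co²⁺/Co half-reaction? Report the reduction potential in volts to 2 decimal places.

In the reaction as written the Sn²⁺/Sn couple is reduced (cathode) and Co²⁺/Co is oxidized (anode), so E°cell = E°(Sn²⁺/Sn) − E°(Co²⁺/Co).
E°(Co²⁺/Co) = E°(cathode) − E°cell = −0.14 − (+0.14) = −0.28 V.

−0.28 V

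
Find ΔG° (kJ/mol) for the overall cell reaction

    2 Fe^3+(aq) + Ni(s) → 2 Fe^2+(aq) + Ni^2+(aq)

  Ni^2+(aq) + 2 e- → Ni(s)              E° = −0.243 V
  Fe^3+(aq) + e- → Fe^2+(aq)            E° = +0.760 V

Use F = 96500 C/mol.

In the reaction as written Fe^3+(aq) is reduced, so the Fe³⁺/Fe²⁺ couple is the cathode and Ni²⁺/Ni is the anode.
E°cell = +0.760 − (−0.243) = +1.003 V; balancing electrons gives n = 2.
ΔG° = −nFE°cell = −(2)(96500)(+1.003) J/mol = −194 kJ/mol.

−194 kJ/mol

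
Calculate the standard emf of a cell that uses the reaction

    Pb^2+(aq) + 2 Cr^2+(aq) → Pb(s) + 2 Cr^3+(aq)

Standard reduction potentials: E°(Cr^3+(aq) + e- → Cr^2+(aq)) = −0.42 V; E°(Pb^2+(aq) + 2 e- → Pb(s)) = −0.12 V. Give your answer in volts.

+0.30 V

In the reaction as written, Pb^2+(aq) is reduced (cathode) and Cr^3+(aq) is produced by oxidation at the anode.
E°cell = E°(cathode) − E°(anode) = −0.12 − (−0.42) = +0.30 V.
The positive value indicates the reaction is spontaneous as written.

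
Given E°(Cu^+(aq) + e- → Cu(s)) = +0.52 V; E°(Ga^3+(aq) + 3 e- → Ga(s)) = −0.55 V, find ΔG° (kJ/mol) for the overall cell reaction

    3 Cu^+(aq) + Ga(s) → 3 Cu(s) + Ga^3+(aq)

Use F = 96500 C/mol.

−310 kJ/mol

In the reaction as written Cu^+(aq) is reduced, so the Cu⁺/Cu couple is the cathode and Ga³⁺/Ga is the anode.
E°cell = +0.52 − (−0.55) = +1.07 V; balancing electrons gives n = 3.
ΔG° = −nFE°cell = −(3)(96500)(+1.07) J/mol = −310 kJ/mol.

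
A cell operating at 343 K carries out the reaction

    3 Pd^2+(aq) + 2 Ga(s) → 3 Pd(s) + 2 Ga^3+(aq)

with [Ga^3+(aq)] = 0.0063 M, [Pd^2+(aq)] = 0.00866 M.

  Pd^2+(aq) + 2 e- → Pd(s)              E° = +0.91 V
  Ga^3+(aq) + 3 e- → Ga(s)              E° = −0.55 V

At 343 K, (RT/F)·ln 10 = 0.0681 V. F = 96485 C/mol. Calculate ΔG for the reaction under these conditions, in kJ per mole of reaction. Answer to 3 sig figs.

−833 kJ/mol

The standard cell potential is +0.91 − (−0.55) = +1.46 V, with n = 6 electrons in the balanced equation.
Q = [Ga^3+(aq)]^2 / [Pd^2+(aq)]^3 = 61.1, so log Q = 1.786 and E = +1.46 − (0.0681/6)(1.786) = +1.4397 V.
ΔG = −nFE = −(6)(96485)(+1.4397) J/mol = −833 kJ/mol.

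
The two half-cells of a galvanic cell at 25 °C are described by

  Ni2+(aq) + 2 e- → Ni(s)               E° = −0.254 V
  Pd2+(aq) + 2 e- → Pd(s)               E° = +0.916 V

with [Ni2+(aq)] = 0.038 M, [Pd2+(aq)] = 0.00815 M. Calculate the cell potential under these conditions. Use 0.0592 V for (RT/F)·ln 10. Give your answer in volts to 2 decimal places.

+1.15 V

The Pd²⁺/Pd couple has the more positive E°, so it is the cathode; Ni²⁺/Ni is the anode.
E°cell = +0.916 − (−0.254) = +1.170 V, with n = 2 electrons transferred.
The balanced reaction is Pd2+(aq) + Ni(s) → Pd(s) + Ni2+(aq), so Q = [Ni2+(aq)] / [Pd2+(aq)] = 4.66 and log Q = 0.669.
Applying E = E° − (RT ln10/nF)·log Q gives +1.170 − (0.0592/2)(0.669) = +1.15 V.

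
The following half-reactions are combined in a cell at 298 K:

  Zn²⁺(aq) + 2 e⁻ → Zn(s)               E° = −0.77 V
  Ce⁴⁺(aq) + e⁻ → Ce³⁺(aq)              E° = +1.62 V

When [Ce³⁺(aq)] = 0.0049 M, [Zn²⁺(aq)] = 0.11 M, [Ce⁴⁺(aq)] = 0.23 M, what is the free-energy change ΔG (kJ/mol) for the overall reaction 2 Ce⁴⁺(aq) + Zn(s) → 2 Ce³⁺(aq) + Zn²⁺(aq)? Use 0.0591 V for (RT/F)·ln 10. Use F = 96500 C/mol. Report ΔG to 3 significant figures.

−486 kJ/mol

With Ce⁴⁺/Ce³⁺ reduced at the cathode, E°cell = +1.62 − (−0.77) = +2.39 V and n = 2.
Q = ([Ce³⁺(aq)]^2·[Zn²⁺(aq)]) / [Ce⁴⁺(aq)]^2 = 4.99×10^−5, so log Q = −4.302 and E = +2.39 − (0.0591/2)(−4.302) = +2.5171 V.
Then ΔG = −nFE = −2 × 96500 × +2.5171 J/mol = −486 kJ/mol.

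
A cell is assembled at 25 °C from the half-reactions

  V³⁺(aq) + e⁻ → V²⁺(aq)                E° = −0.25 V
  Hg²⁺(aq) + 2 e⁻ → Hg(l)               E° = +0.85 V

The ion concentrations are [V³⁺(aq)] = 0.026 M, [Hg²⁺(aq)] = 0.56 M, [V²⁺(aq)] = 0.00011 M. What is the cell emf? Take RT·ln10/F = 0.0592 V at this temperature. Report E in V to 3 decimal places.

+0.952 V

Hg²⁺/Hg is reduced (cathode, E° = +0.85 V) and V³⁺/V²⁺ is oxidized (anode).
E°cell = E°cat − E°an = +0.85 − (−0.25) = +1.10 V; n = 2.
For the overall reaction Hg²⁺(aq) + 2 V²⁺(aq) → Hg(l) + 2 V³⁺(aq), Q = [V³⁺(aq)]^2 / ([Hg²⁺(aq)]·[V²⁺(aq)]^2) = 9.98×10^4, giving log Q = 4.999.
By the Nernst equation, E = +1.10 − (0.0592/2)·(4.999) = +0.952 V.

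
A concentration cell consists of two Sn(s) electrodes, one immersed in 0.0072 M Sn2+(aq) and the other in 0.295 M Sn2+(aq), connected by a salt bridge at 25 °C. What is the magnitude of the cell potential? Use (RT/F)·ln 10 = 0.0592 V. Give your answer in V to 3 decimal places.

0.048 V

For a concentration cell E°cell = 0, since both electrodes use the same couple.
The compartment with the higher Sn2+(aq) concentration (0.295 M) acts as the cathode; ions are reduced there and produced at the dilute (0.0072 M) anode.
With n = 2, Ecell = −(0.0592/2)·log([dilute]/[conc]) = −(0.0592/2)·log(0.0072/0.295) = +0.048 V.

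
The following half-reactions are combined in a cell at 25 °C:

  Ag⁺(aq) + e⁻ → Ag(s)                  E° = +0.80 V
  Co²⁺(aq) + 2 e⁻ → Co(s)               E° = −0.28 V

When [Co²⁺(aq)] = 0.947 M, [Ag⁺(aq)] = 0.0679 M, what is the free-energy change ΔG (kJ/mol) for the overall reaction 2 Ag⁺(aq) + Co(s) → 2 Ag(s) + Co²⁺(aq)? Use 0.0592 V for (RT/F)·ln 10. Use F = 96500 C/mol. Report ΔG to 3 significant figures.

−195 kJ/mol

E°cell = +0.80 − (−0.28) = +1.08 V; the balanced reaction transfers n = 2 electrons.
Q = [Co²⁺(aq)] / [Ag⁺(aq)]^2 = 205, so log Q = 2.313 and E = +1.08 − (0.0592/2)(2.313) = +1.0115 V.
Then ΔG = −nFE = −2 × 96500 × +1.0115 J/mol = −195 kJ/mol.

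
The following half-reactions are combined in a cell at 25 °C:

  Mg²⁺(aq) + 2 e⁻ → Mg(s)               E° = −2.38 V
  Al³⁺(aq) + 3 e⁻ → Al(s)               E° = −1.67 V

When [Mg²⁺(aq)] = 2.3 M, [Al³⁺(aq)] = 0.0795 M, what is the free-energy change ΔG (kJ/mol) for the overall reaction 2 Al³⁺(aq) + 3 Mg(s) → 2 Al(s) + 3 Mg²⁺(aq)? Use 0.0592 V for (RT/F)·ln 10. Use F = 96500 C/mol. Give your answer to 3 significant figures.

The standard cell potential is −1.67 − (−2.38) = +0.71 V, with n = 6 electrons in the balanced equation.
The reaction quotient is [Mg²⁺(aq)]^3 / [Al³⁺(aq)]^2 = 1.93×10^3; by Nernst, E = +0.71 − (0.0592/6)(3.284) = +0.6776 V.
ΔG = −nFE = −(6)(96500)(+0.6776) J/mol = −392 kJ/mol.

−392 kJ/mol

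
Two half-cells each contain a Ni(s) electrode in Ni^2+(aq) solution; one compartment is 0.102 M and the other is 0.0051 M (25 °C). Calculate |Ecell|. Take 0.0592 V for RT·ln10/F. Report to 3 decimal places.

0.039 V

For a concentration cell E°cell = 0, since both electrodes use the same couple.
The compartment with the higher Ni^2+(aq) concentration (0.102 M) acts as the cathode; ions are reduced there and produced at the dilute (0.0051 M) anode.
With n = 2, Ecell = −(0.0592/2)·log([dilute]/[conc]) = −(0.0592/2)·log(0.0051/0.102) = +0.039 V.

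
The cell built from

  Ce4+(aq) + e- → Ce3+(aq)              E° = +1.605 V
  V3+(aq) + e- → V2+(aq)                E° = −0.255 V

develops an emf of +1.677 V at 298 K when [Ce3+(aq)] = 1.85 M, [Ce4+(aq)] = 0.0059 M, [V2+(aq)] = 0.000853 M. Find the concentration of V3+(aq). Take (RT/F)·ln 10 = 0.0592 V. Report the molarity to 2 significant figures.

The Ce⁴⁺/Ce³⁺ couple has the larger reduction potential, so it is the cathode: E°cell = +1.605 − (−0.255) = +1.860 V and n = 1.
Rearranging E = E° − (0.0592/n)·log Q gives log Q = 1(+1.860 − (+1.677))/0.0592 = 3.091.
Balancing electrons gives Ce4+(aq) + V2+(aq) → Ce3+(aq) + V3+(aq); thus Q = ([Ce3+(aq)]·[V3+(aq)]) / ([Ce4+(aq)]·[V2+(aq)]).
Isolating [V3+(aq)] in Q = 10^{3.091} yields log [V3+(aq)] = −2.474, i.e. 0.0034 M.

0.0034 M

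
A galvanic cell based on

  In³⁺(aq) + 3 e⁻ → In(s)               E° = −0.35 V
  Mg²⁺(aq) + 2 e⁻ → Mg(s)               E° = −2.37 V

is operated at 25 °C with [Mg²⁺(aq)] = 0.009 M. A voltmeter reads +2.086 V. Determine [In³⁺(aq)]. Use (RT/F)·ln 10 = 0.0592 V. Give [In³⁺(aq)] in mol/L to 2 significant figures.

In³⁺/In is the cathode (higher E°); E°cell = −0.35 − (−2.37) = +2.02 V with n = 6.
Rearranging E = E° − (0.0592/n)·log Q gives log Q = 6(+2.02 − (+2.086))/0.0592 = −6.689.
Balancing electrons gives 2 In³⁺(aq) + 3 Mg(s) → 2 In(s) + 3 Mg²⁺(aq); thus Q = [Mg²⁺(aq)]^3 / [In³⁺(aq)]^2.
Substituting the known concentrations and solving, log [In³⁺(aq)] = 0.276 and [In³⁺(aq)] = 1.9 M.

1.9 M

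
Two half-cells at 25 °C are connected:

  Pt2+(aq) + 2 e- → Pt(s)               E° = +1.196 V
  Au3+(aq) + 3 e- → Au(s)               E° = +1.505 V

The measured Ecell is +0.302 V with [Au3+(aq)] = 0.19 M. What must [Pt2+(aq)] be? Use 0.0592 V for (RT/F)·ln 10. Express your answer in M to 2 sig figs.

0.57 M

The Au³⁺/Au couple has the larger reduction potential, so it is the cathode: E°cell = +1.505 − (+1.196) = +0.309 V and n = 6.
Rearranging E = E° − (0.0592/n)·log Q gives log Q = 6(+0.309 − (+0.302))/0.0592 = 0.709.
For 2 Au3+(aq) + 3 Pt(s) → 2 Au(s) + 3 Pt2+(aq), the reaction quotient is Q = [Pt2+(aq)]^3 / [Au3+(aq)]^2.
Isolating [Pt2+(aq)] in Q = 10^{0.709} yields log [Pt2+(aq)] = −0.244, i.e. 0.57 M.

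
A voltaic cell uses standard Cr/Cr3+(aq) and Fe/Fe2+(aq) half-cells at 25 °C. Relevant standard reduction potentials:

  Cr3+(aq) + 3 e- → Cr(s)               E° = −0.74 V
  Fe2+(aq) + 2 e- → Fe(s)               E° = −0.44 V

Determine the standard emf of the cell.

+0.30 V

Of the two couples in this cell, the one with the more positive reduction potential is reduced at the cathode: here that is Fe²⁺/Fe (−0.44 V); Cr³⁺/Cr (−0.74 V) is the anode.
E°cell = E°(cathode) − E°(anode) = −0.44 − (−0.74) = +0.30 V.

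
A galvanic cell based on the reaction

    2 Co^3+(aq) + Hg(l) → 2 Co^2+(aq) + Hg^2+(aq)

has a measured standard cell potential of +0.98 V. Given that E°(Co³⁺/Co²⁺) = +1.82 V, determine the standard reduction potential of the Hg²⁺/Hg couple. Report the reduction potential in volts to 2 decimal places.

+0.84 V

In the reaction as written the Co³⁺/Co²⁺ couple is reduced (cathode) and Hg²⁺/Hg is oxidized (anode), so E°cell = E°(Co³⁺/Co²⁺) − E°(Hg²⁺/Hg).
E°(Hg²⁺/Hg) = E°(cathode) − E°cell = +1.82 − (+0.98) = +0.84 V.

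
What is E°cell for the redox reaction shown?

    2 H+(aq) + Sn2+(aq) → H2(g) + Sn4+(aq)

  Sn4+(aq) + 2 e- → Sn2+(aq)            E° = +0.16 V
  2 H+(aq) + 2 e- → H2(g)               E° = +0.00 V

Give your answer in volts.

−0.16 V

H+(aq) gains electrons, so the 2H⁺/H₂ couple is the cathode; the Sn⁴⁺/Sn²⁺ couple is the anode.
E°cell = E°(cathode) − E°(anode) = +0.00 − (+0.16) = −0.16 V.
The negative E°cell means the reaction is non-spontaneous in the direction written.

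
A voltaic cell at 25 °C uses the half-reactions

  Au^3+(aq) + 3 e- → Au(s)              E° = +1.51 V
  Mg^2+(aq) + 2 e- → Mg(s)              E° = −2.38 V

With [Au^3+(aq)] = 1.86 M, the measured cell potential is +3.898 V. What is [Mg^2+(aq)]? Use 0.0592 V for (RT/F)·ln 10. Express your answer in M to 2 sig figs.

Au³⁺/Au is the cathode (higher E°); E°cell = +1.51 − (−2.38) = +3.89 V with n = 6.
Rearranging E = E° − (0.0592/n)·log Q gives log Q = 6(+3.89 − (+3.898))/0.0592 = −0.811.
For 2 Au^3+(aq) + 3 Mg(s) → 2 Au(s) + 3 Mg^2+(aq), the reaction quotient is Q = [Mg^2+(aq)]^3 / [Au^3+(aq)]^2.
Substituting the known concentrations and solving, log [Mg^2+(aq)] = −0.091 and [Mg^2+(aq)] = 0.81 M.

0.81 M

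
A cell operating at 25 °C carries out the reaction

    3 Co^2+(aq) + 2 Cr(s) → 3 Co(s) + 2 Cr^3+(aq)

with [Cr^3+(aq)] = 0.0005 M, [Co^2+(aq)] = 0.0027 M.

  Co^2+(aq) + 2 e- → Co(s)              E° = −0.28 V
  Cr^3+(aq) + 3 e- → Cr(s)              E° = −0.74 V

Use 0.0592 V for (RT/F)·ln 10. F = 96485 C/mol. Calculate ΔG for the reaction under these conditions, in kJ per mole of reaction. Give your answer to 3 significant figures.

−260 kJ/mol

E°cell = −0.28 − (−0.74) = +0.46 V; the balanced reaction transfers n = 6 electrons.
The reaction quotient is [Cr^3+(aq)]^2 / [Co^2+(aq)]^3 = 12.7; by Nernst, E = +0.46 − (0.0592/6)(1.104) = +0.4491 V.
Finally ΔG = −nFE = −(6)(96485 C/mol)(+0.4491 V) = −260 kJ/mol.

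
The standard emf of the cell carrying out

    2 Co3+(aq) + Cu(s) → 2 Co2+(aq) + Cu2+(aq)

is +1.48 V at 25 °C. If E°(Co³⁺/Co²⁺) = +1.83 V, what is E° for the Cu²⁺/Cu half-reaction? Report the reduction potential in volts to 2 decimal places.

In the reaction as written the Co³⁺/Co²⁺ couple is reduced (cathode) and Cu²⁺/Cu is oxidized (anode), so E°cell = E°(Co³⁺/Co²⁺) − E°(Cu²⁺/Cu).
E°(Cu²⁺/Cu) = E°(cathode) − E°cell = +1.83 − (+1.48) = +0.35 V.

+0.35 V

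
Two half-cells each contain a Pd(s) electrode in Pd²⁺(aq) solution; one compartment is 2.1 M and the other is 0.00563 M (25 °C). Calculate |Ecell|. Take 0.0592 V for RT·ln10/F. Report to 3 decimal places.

0.076 V

For a concentration cell E°cell = 0, since both electrodes use the same couple.
The compartment with the higher Pd²⁺(aq) concentration (2.1 M) acts as the cathode; ions are reduced there and produced at the dilute (0.00563 M) anode.
With n = 2, Ecell = −(0.0592/2)·log([dilute]/[conc]) = −(0.0592/2)·log(0.00563/2.1) = +0.076 V.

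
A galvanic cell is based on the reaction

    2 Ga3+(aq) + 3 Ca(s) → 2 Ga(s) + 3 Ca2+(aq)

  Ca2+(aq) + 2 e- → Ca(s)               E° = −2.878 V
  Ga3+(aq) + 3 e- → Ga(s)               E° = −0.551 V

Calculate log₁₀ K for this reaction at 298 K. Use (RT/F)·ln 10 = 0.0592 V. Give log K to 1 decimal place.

The Ga³⁺/Ga couple is reduced (cathode); E°cell = −0.551 − (−2.878) = +2.327 V with n = 6.
At equilibrium E = 0, so log K = nE°cell / 0.0592 = (6)(+2.327) / 0.0592 = 235.8.

log K = 235.8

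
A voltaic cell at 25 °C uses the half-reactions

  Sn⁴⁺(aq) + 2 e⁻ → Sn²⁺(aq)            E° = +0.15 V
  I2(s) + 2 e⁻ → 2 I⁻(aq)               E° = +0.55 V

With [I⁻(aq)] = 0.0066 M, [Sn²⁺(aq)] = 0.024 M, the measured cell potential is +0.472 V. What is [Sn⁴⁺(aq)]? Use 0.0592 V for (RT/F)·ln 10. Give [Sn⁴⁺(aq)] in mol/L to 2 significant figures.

2.0 M

I₂/I⁻ is the cathode (higher E°); E°cell = +0.55 − (+0.15) = +0.40 V with n = 2.
From the Nernst equation, log Q = n(E° − E)/0.0592 = 2·(+0.40 − (+0.472))/0.0592 = −2.432.
Balancing electrons gives I2(s) + Sn²⁺(aq) → 2 I⁻(aq) + Sn⁴⁺(aq); thus Q = ([I⁻(aq)]^2·[Sn⁴⁺(aq)]) / [Sn²⁺(aq)].
Substituting the known concentrations and solving, log [Sn⁴⁺(aq)] = 0.309 and [Sn⁴⁺(aq)] = 2.0 M.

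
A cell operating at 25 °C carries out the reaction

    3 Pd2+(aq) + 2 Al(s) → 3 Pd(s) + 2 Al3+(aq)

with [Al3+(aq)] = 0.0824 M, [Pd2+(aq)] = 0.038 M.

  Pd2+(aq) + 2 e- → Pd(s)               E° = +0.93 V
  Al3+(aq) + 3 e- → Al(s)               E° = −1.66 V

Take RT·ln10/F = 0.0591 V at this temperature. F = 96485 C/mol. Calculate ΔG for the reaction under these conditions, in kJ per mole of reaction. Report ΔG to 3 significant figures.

With Pd²⁺/Pd reduced at the cathode, E°cell = +0.93 − (−1.66) = +2.59 V and n = 6.
Q = [Al3+(aq)]^2 / [Pd2+(aq)]^3 = 124, so log Q = 2.093 and E = +2.59 − (0.0591/6)(2.093) = +2.5694 V.
Then ΔG = −nFE = −6 × 96485 × +2.5694 J/mol = −1490 kJ/mol.

−1490 kJ/mol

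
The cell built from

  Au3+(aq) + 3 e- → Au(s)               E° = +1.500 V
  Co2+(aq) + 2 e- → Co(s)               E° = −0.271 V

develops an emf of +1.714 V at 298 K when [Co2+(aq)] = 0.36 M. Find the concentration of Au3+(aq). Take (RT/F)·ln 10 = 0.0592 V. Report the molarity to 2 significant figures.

0.00028 M

Au³⁺/Au is the cathode (higher E°); E°cell = +1.500 − (−0.271) = +1.771 V with n = 6.
Rearranging E = E° − (0.0592/n)·log Q gives log Q = 6(+1.771 − (+1.714))/0.0592 = 5.777.
Balancing electrons gives 2 Au3+(aq) + 3 Co(s) → 2 Au(s) + 3 Co2+(aq); thus Q = [Co2+(aq)]^3 / [Au3+(aq)]^2.
Substituting the known concentrations and solving, log [Au3+(aq)] = −3.554 and [Au3+(aq)] = 0.00028 M.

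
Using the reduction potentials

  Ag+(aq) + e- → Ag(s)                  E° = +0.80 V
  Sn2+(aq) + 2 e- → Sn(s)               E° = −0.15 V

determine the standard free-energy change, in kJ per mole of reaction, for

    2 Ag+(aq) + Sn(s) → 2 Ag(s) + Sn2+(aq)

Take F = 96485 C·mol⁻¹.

In the reaction as written Ag+(aq) is reduced, so the Ag⁺/Ag couple is the cathode and Sn²⁺/Sn is the anode.
E°cell = +0.80 − (−0.15) = +0.95 V; balancing electrons gives n = 2.
ΔG° = −nFE°cell = −(2)(96485)(+0.95) J/mol = −183 kJ/mol.

−183 kJ/mol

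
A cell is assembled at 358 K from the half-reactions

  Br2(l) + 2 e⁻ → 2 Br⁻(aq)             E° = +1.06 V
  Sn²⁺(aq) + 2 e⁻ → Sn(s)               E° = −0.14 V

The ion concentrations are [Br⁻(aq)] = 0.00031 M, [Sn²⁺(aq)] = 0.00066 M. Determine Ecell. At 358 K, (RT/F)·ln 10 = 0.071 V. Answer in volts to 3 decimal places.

+1.562 V

Since E°(Br₂/Br⁻) > E°(Sn²⁺/Sn), Br₂/Br⁻ serves as the cathode.
E°cell = E°cat − E°an = +1.06 − (−0.14) = +1.20 V; n = 2.
The balanced reaction is Br2(l) + Sn(s) → 2 Br⁻(aq) + Sn²⁺(aq), so Q = [Br⁻(aq)]^2·[Sn²⁺(aq)] = 6.34×10^−11 and log Q = −10.198.
Applying E = E° − (RT ln10/nF)·log Q gives +1.20 − (0.071/2)(−10.198) = +1.562 V.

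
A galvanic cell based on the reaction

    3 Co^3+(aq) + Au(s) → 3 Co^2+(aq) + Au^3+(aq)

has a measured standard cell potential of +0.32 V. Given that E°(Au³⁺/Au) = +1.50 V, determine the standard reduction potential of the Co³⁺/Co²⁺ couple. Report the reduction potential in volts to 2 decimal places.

In the reaction as written the Co³⁺/Co²⁺ couple is reduced (cathode) and Au³⁺/Au is oxidized (anode), so E°cell = E°(Co³⁺/Co²⁺) − E°(Au³⁺/Au).
E°(Co³⁺/Co²⁺) = E°cell + E°(anode) = +0.32 + (+1.50) = +1.82 V.

+1.82 V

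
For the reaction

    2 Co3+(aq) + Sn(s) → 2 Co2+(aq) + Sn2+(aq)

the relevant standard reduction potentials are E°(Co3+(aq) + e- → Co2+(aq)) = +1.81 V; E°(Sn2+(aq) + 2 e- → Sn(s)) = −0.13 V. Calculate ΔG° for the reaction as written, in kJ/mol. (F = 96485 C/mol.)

In the reaction as written Co3+(aq) is reduced, so the Co³⁺/Co²⁺ couple is the cathode and Sn²⁺/Sn is the anode.
E°cell = +1.81 − (−0.13) = +1.94 V; balancing electrons gives n = 2.
ΔG° = −nFE°cell = −(2)(96485)(+1.94) J/mol = −374 kJ/mol.

−374 kJ/mol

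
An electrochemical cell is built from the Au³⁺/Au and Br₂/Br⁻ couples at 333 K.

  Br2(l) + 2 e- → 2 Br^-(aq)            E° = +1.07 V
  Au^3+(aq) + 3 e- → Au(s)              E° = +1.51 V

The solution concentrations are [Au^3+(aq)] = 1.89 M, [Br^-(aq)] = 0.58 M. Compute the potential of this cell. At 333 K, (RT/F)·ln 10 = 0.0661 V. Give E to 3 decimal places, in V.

+0.430 V

Au³⁺/Au is reduced (cathode, E° = +1.51 V) and Br₂/Br⁻ is oxidized (anode).
E°cell = E°cat − E°an = +1.51 − (+1.07) = +0.44 V; n = 6.
Balancing gives 2 Au^3+(aq) + 6 Br^-(aq) → 2 Au(s) + 3 Br2(l); hence Q = 1 / ([Au^3+(aq)]^2·[Br^-(aq)]^6) = 7.35 (log Q = 0.867).
By the Nernst equation, E = +0.44 − (0.0661/6)·(0.867) = +0.430 V.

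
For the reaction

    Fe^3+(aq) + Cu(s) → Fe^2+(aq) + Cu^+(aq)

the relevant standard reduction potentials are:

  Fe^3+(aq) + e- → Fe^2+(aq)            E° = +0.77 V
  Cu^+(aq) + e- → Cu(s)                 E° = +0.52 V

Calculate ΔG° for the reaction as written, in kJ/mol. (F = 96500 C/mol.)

In the reaction as written Fe^3+(aq) is reduced, so the Fe³⁺/Fe²⁺ couple is the cathode and Cu⁺/Cu is the anode.
E°cell = +0.77 − (+0.52) = +0.25 V; balancing electrons gives n = 1.
ΔG° = −nFE°cell = −(1)(96500)(+0.25) J/mol = −24.1 kJ/mol.

−24.1 kJ/mol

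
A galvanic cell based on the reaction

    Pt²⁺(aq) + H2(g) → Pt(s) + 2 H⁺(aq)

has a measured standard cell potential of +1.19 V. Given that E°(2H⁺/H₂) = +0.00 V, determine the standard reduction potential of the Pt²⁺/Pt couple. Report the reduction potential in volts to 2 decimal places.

+1.19 V

In the reaction as written the Pt²⁺/Pt couple is reduced (cathode) and 2H⁺/H₂ is oxidized (anode), so E°cell = E°(Pt²⁺/Pt) − E°(2H⁺/H₂).
E°(Pt²⁺/Pt) = E°cell + E°(anode) = +1.19 + (+0.00) = +1.19 V.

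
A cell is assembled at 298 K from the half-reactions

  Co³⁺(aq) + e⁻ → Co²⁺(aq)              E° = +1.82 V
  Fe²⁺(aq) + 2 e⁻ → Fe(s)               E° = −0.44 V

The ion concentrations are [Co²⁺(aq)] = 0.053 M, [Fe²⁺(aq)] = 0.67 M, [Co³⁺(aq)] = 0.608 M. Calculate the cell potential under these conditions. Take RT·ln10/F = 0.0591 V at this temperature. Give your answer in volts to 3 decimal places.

Since E°(Co³⁺/Co²⁺) > E°(Fe²⁺/Fe), Co³⁺/Co²⁺ serves as the cathode.
E°cell = E°cat − E°an = +1.82 − (−0.44) = +2.26 V; n = 2.
Balancing gives 2 Co³⁺(aq) + Fe(s) → 2 Co²⁺(aq) + Fe²⁺(aq); hence Q = ([Co²⁺(aq)]^2·[Fe²⁺(aq)]) / [Co³⁺(aq)]^2 = 0.00509 (log Q = −2.293).
E = E° − (0.0591/n)·log Q = +2.26 − (0.0591/2)(−2.293) = +2.328 V.

+2.328 V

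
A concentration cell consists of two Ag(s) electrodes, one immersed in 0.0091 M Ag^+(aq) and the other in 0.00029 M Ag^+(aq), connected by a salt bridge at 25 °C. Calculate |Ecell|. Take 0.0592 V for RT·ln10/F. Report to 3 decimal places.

For a concentration cell E°cell = 0, since both electrodes use the same couple.
The compartment with the higher Ag^+(aq) concentration (0.0091 M) acts as the cathode; ions are reduced there and produced at the dilute (0.00029 M) anode.
With n = 1, Ecell = −(0.0592/1)·log([dilute]/[conc]) = −(0.0592/1)·log(0.00029/0.0091) = +0.089 V.

0.089 V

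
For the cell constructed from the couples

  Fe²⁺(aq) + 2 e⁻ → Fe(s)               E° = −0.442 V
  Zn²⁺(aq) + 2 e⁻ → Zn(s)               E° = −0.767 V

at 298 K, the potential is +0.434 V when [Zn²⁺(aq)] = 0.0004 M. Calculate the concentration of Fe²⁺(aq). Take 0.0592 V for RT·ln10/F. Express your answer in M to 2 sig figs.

With Fe²⁺/Fe at the cathode and Zn²⁺/Zn at the anode, E°cell = −0.442 − (−0.767) = +0.325 V (n = 2).
Rearranging E = E° − (0.0592/n)·log Q gives log Q = 2(+0.325 − (+0.434))/0.0592 = −3.682.
Balancing electrons gives Fe²⁺(aq) + Zn(s) → Fe(s) + Zn²⁺(aq); thus Q = [Zn²⁺(aq)] / [Fe²⁺(aq)].
Isolating [Fe²⁺(aq)] in Q = 10^{−3.682} yields log [Fe²⁺(aq)] = 0.284, i.e. 1.9 M.

1.9 M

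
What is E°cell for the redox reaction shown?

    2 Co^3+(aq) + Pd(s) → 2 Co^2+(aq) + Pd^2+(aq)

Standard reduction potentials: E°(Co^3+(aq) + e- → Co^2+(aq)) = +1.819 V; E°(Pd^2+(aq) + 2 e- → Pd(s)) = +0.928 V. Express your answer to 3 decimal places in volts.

In the reaction as written, Co^3+(aq) is reduced (cathode) and Pd^2+(aq) is produced by oxidation at the anode.
E°cell = E°(cathode) − E°(anode) = +1.819 − (+0.928) = +0.891 V.

+0.891 V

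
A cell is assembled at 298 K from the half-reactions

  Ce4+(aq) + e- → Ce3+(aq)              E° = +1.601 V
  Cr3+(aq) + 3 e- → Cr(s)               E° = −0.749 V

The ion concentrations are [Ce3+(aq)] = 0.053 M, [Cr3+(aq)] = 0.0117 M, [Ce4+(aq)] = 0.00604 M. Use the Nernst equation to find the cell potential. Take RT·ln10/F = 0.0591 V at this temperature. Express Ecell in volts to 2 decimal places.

+2.33 V

Since E°(Ce⁴⁺/Ce³⁺) > E°(Cr³⁺/Cr), Ce⁴⁺/Ce³⁺ serves as the cathode.
E°cell = +1.601 − (−0.749) = +2.350 V, with n = 3 electrons transferred.
The balanced reaction is 3 Ce4+(aq) + Cr(s) → 3 Ce3+(aq) + Cr3+(aq), so Q = ([Ce3+(aq)]^3·[Cr3+(aq)]) / [Ce4+(aq)]^3 = 7.91 and log Q = 0.898.
Applying E = E° − (RT ln10/nF)·log Q gives +2.350 − (0.0591/3)(0.898) = +2.33 V.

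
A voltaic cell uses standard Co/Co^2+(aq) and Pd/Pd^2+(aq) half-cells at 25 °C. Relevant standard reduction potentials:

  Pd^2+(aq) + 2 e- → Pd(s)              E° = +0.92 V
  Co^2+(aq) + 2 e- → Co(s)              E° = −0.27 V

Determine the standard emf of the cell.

+1.19 V

The Pd²⁺/Pd couple has the higher E°, so Pd ion is reduced (cathode) and Co is oxidized (anode).
E°cell = E°(cathode) − E°(anode) = +0.92 − (−0.27) = +1.19 V.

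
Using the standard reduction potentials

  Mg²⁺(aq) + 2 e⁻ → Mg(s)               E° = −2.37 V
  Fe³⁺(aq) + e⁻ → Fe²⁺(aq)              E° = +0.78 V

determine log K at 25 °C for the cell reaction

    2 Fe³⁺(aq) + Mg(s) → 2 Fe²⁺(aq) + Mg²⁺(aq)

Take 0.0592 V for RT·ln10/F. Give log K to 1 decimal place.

log K = 106.4

The Fe³⁺/Fe²⁺ couple is reduced (cathode); E°cell = +0.78 − (−2.37) = +3.15 V with n = 2.
At equilibrium E = 0, so log K = nE°cell / 0.0592 = (2)(+3.15) / 0.0592 = 106.4.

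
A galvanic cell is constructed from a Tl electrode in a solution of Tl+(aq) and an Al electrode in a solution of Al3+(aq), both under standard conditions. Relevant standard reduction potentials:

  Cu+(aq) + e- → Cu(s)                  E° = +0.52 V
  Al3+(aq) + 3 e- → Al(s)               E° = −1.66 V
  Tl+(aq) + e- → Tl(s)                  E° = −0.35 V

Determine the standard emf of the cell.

The Tl⁺/Tl couple has the higher E°, so Tl ion is reduced (cathode) and Al is oxidized (anode).
E°cell = E°(cathode) − E°(anode) = −0.35 − (−1.66) = +1.31 V.

+1.31 V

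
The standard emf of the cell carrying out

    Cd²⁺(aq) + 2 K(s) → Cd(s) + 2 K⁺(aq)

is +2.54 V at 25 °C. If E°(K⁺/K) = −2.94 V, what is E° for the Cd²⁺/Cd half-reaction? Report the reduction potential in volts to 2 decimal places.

−0.40 V

In the reaction as written the Cd²⁺/Cd couple is reduced (cathode) and K⁺/K is oxidized (anode), so E°cell = E°(Cd²⁺/Cd) − E°(K⁺/K).
E°(Cd²⁺/Cd) = E°cell + E°(anode) = +2.54 + (−2.94) = −0.40 V.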